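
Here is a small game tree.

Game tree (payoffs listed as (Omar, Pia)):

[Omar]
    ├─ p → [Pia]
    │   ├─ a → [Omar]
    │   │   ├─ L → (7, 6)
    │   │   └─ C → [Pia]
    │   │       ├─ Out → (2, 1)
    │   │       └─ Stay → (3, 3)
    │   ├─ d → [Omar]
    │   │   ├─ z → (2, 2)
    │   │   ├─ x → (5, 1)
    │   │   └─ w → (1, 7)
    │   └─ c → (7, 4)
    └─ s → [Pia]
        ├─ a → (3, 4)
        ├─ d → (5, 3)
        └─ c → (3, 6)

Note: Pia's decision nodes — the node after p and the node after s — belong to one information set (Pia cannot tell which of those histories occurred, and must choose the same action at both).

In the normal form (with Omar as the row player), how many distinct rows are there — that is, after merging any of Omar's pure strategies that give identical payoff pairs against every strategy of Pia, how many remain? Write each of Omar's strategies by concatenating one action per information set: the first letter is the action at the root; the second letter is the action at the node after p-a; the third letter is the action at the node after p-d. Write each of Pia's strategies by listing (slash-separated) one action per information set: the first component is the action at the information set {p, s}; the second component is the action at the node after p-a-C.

Omar has 12 pure strategies: pLz, pLx, pLw, pCz, pCx, pCw, sLz, sLx, sLw, sCz, sCx, sCw. Columns: a/Out, a/Stay, d/Out, d/Stay, c/Out, c/Stay.
{pLz} → row (7,6) (7,6) (2,2) (2,2) (7,4) (7,4)
{pLx} → row (7,6) (7,6) (5,1) (5,1) (7,4) (7,4)
{pLw} → row (7,6) (7,6) (1,7) (1,7) (7,4) (7,4)
{pCz} → row (2,1) (3,3) (2,2) (2,2) (7,4) (7,4)
{pCx} → row (2,1) (3,3) (5,1) (5,1) (7,4) (7,4)
{pCw} → row (2,1) (3,3) (1,7) (1,7) (7,4) (7,4)
{sLz, sLx, sLw, sCz, sCx, sCw} → row (3,4) (3,4) (5,3) (5,3) (3,6) (3,6)
That's 7 distinct rows out of 12 strategies.

7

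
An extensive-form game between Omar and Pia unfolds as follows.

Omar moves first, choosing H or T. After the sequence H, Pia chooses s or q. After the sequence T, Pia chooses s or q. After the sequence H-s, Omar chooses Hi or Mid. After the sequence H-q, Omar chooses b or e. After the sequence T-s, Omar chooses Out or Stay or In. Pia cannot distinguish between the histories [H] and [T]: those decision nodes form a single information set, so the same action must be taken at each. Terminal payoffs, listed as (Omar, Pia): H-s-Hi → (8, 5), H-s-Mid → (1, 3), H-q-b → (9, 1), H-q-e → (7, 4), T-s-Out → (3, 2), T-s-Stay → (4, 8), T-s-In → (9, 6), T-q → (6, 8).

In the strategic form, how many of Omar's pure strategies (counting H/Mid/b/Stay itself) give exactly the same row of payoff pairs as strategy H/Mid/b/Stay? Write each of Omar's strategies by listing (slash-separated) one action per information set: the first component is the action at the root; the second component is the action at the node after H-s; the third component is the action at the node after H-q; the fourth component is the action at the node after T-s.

Row for H/Mid/b/Stay (columns s, q): (1,3) (9,1).
Under H/Mid/b/Stay, Omar's choice at the node after T-s can never be reached regardless of what Pia does, so varying those choices leaves every outcome unchanged.
Holding the reachable choices fixed and varying the unreachable one freely already gives 3 equivalent strategies.
No other strategy reproduces this row, so those 3 are the full class: H/Mid/b/Out, H/Mid/b/Stay, H/Mid/b/In.

3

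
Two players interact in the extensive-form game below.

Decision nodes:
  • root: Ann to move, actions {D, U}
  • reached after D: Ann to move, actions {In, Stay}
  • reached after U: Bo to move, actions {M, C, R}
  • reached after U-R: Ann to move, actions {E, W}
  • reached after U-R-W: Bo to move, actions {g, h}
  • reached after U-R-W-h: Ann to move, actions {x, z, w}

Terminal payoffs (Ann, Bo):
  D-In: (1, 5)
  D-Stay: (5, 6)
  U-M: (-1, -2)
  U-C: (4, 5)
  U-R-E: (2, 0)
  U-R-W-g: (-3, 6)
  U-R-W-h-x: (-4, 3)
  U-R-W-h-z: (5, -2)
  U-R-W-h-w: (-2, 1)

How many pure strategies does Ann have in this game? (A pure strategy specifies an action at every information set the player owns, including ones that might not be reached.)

24

Ann owns the root with actions {D, U} — two choices.
Ann owns the node after D with actions {In, Stay} — two choices.
Ann owns the node after U-R with actions {E, W} — two choices.
Ann owns the node after U-R-W-h with actions {x, z, w} — three choices.
A pure strategy fixes one action at each information set independently, so the count is the product 2 × 2 × 2 × 3 = 24.
(For reference, Bo has 6 pure strategies, giving a 24×6 normal-form matrix.)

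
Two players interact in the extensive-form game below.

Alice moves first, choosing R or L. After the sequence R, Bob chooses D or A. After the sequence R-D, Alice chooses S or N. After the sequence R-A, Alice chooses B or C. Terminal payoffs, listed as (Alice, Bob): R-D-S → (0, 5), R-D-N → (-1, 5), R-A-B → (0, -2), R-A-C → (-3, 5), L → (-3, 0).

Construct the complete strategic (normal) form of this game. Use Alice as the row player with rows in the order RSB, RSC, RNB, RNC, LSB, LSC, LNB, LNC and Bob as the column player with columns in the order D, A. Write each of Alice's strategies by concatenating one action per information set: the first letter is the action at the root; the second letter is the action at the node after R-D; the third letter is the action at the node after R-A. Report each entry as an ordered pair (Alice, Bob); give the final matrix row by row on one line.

Row RSB: D→(0,5), A→(0,-2)
Row RSC: D→(0,5), A→(-3,5)
Row RNB: D→(-1,5), A→(0,-2)
Row RNC: D→(-1,5), A→(-3,5)
Row LSB: D→(-3,0), A→(-3,0)
Row LSC: D→(-3,0), A→(-3,0)
Row LNB: D→(-3,0), A→(-3,0)
Row LNC: D→(-3,0), A→(-3,0)

RSB: (0,5) (0,-2) | RSC: (0,5) (-3,5) | RNB: (-1,5) (0,-2) | RNC: (-1,5) (-3,5) | LSB: (-3,0) (-3,0) | LSC: (-3,0) (-3,0) | LNB: (-3,0) (-3,0) | LNC: (-3,0) (-3,0)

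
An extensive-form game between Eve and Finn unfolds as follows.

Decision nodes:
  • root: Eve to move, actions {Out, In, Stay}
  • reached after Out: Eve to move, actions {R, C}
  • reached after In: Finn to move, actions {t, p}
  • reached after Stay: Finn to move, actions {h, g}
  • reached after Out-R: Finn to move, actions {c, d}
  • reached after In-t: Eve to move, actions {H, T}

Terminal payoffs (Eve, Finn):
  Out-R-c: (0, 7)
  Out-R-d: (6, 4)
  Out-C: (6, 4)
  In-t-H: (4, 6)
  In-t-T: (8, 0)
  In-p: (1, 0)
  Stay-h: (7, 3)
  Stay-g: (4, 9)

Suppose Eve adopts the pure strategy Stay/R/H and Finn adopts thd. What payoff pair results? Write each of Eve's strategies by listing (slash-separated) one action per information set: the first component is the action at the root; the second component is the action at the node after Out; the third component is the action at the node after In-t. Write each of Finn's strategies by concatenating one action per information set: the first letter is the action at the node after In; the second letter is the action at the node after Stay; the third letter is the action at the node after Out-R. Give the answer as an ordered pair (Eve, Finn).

(7, 3)

Trace the play path from the root:
  Eve plays Stay
  Finn plays h at [Stay]
→ terminal payoff (7, 3).
(Eve's choice at the node after Out is never reached on this path, so it doesn't affect the outcome.)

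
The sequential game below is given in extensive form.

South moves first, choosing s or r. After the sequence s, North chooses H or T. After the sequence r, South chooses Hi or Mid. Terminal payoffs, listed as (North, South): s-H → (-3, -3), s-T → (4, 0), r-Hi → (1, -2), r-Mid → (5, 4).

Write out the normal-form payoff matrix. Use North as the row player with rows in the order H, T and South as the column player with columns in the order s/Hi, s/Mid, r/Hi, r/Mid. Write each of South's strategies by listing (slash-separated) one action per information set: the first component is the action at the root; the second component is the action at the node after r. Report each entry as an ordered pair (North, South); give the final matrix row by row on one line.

         s/Hi    s/Mid     r/Hi    r/Mid
   H  (-3,-3)  (-3,-3)   (1,-2)    (5,4)
   T    (4,0)    (4,0)   (1,-2)    (5,4)

H: (-3,-3) (-3,-3) (1,-2) (5,4) | T: (4,0) (4,0) (1,-2) (5,4)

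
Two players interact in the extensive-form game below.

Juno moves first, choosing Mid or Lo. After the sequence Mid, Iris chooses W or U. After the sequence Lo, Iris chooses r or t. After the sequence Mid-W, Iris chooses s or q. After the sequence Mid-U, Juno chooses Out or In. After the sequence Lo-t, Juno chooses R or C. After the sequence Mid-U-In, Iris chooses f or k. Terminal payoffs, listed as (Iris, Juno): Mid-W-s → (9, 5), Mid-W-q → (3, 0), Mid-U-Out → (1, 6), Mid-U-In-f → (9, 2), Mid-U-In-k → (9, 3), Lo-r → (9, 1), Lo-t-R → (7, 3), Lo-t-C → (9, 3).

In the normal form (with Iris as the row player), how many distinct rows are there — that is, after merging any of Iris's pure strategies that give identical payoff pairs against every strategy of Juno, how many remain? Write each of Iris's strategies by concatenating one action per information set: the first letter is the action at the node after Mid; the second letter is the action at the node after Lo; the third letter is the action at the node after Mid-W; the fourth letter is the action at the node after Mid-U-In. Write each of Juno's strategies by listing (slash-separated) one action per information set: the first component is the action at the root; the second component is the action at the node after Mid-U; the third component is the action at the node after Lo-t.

8

Iris has 16 pure strategies: Wrsf, Wrsk, Wrqf, Wrqk, Wtsf, Wtsk, Wtqf, Wtqk, Ursf, Ursk, Urqf, Urqk, Utsf, Utsk, Utqf, Utqk. Columns: Mid/Out/R, Mid/Out/C, Mid/In/R, Mid/In/C, Lo/Out/R, Lo/Out/C, Lo/In/R, Lo/In/C.
{Wrsf, Wrsk} → row (9,5) (9,5) (9,5) (9,5) (9,1) (9,1) (9,1) (9,1)
{Wrqf, Wrqk} → row (3,0) (3,0) (3,0) (3,0) (9,1) (9,1) (9,1) (9,1)
{Wtsf, Wtsk} → row (9,5) (9,5) (9,5) (9,5) (7,3) (9,3) (7,3) (9,3)
{Wtqf, Wtqk} → row (3,0) (3,0) (3,0) (3,0) (7,3) (9,3) (7,3) (9,3)
{Ursf, Urqf} → row (1,6) (1,6) (9,2) (9,2) (9,1) (9,1) (9,1) (9,1)
{Ursk, Urqk} → row (1,6) (1,6) (9,3) (9,3) (9,1) (9,1) (9,1) (9,1)
{Utsf, Utqf} → row (1,6) (1,6) (9,2) (9,2) (7,3) (9,3) (7,3) (9,3)
{Utsk, Utqk} → row (1,6) (1,6) (9,3) (9,3) (7,3) (9,3) (7,3) (9,3)
That's 8 distinct rows out of 16 strategies.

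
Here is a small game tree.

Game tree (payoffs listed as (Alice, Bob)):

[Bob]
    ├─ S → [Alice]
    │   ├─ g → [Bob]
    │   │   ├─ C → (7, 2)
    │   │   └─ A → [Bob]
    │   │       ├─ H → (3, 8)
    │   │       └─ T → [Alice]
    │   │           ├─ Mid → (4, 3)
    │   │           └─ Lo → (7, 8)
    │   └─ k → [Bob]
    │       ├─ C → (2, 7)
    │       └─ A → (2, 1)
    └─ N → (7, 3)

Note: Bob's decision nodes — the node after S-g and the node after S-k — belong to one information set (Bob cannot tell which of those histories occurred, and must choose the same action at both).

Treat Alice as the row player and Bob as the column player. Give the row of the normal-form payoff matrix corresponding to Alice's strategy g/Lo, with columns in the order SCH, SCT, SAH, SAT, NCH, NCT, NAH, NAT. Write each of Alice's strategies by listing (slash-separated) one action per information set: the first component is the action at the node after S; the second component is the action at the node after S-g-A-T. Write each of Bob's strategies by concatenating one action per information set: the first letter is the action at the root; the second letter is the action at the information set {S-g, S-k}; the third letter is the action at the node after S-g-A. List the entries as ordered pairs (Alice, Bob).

(7,2) (7,2) (3,8) (7,8) (7,3) (7,3) (7,3) (7,3)

vs SCH: Bob plays S → Alice plays g at [S] → Bob plays C at [S-g] → (7, 2)
vs SCT: Bob plays S → Alice plays g at [S] → Bob plays C at [S-g] → (7, 2)
vs SAH: Bob plays S → Alice plays g at [S] → Bob plays A at [S-g] → Bob plays H at [S-g-A] → (3, 8)
vs SAT: Bob plays S → Alice plays g at [S] → Bob plays A at [S-g] → Bob plays T at [S-g-A] → Alice plays Lo at [S-g-A-T] → (7, 8)
vs NCH: Bob plays N → (7, 3)
vs NCT: Bob plays N → (7, 3)
vs NAH: Bob plays N → (7, 3)
vs NAT: Bob plays N → (7, 3)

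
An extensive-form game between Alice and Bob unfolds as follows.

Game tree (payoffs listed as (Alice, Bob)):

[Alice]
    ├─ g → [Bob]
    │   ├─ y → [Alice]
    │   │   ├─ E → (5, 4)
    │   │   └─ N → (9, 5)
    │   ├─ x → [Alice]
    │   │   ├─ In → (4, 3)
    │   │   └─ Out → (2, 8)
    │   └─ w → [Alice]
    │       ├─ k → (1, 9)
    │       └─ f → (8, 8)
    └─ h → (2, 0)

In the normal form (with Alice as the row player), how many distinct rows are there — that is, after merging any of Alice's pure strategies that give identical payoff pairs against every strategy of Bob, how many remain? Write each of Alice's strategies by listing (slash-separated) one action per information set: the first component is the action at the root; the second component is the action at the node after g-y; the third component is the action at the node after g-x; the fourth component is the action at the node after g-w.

9

Alice has 16 pure strategies: g/E/In/k, g/E/In/f, g/E/Out/k, g/E/Out/f, g/N/In/k, g/N/In/f, g/N/Out/k, g/N/Out/f, h/E/In/k, h/E/In/f, h/E/Out/k, h/E/Out/f, h/N/In/k, h/N/In/f, h/N/Out/k, h/N/Out/f. Columns: y, x, w.
{g/E/In/k} → row (5,4) (4,3) (1,9)
{g/E/In/f} → row (5,4) (4,3) (8,8)
{g/E/Out/k} → row (5,4) (2,8) (1,9)
{g/E/Out/f} → row (5,4) (2,8) (8,8)
{g/N/In/k} → row (9,5) (4,3) (1,9)
{g/N/In/f} → row (9,5) (4,3) (8,8)
{g/N/Out/k} → row (9,5) (2,8) (1,9)
{g/N/Out/f} → row (9,5) (2,8) (8,8)
{h/E/In/k, h/E/In/f, h/E/Out/k, h/E/Out/f, h/N/In/k, h/N/In/f, h/N/Out/k, h/N/Out/f} → row (2,0) (2,0) (2,0)
That's 9 distinct rows out of 16 strategies.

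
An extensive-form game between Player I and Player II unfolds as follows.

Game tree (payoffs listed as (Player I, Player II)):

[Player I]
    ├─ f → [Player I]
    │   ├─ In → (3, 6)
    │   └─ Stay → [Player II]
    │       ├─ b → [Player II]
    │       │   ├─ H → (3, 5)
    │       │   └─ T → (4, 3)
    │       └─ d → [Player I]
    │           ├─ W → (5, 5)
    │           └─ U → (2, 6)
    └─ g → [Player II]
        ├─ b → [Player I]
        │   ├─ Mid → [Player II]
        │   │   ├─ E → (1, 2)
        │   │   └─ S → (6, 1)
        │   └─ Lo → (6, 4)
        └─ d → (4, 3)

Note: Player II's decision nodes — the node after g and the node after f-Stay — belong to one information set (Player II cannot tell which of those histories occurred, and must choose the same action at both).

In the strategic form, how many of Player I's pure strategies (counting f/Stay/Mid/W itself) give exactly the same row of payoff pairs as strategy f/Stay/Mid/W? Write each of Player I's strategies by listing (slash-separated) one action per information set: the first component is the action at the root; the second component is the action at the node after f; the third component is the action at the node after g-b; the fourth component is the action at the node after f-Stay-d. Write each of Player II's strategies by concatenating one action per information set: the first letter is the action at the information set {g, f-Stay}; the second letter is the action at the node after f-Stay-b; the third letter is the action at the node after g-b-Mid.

Row for f/Stay/Mid/W (columns bHE, bHS, bTE, bTS, dHE, dHS, dTE, dTS): (3,5) (3,5) (4,3) (4,3) (5,5) (5,5) (5,5) (5,5).
Under f/Stay/Mid/W, Player I's choice at the node after g-b can never be reached regardless of what Player II does, so varying those choices leaves every outcome unchanged.
Holding the reachable choices fixed and varying the unreachable one freely already gives 2 equivalent strategies.
No other strategy reproduces this row, so those 2 are the full class: f/Stay/Mid/W, f/Stay/Lo/W.

2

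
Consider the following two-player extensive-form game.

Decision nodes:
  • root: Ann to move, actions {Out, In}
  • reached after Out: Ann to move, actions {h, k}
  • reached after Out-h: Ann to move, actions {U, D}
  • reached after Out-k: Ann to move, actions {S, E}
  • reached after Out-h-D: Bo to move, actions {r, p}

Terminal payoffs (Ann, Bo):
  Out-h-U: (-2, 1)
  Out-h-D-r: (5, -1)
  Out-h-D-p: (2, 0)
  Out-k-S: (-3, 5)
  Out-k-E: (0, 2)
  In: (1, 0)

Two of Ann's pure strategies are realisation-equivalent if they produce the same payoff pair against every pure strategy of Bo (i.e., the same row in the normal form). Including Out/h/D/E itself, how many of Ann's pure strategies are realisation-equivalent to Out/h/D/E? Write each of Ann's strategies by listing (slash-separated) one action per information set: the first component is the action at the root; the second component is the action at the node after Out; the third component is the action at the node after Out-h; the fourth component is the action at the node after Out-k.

2

Row for Out/h/D/E (columns r, p): (5,-1) (2,0).
Under Out/h/D/E, Ann's choice at the node after Out-k can never be reached regardless of what Bo does, so varying those choices leaves every outcome unchanged.
Holding the reachable choices fixed and varying the unreachable one freely already gives 2 equivalent strategies.
No other strategy reproduces this row, so those 2 are the full class: Out/h/D/S, Out/h/D/E.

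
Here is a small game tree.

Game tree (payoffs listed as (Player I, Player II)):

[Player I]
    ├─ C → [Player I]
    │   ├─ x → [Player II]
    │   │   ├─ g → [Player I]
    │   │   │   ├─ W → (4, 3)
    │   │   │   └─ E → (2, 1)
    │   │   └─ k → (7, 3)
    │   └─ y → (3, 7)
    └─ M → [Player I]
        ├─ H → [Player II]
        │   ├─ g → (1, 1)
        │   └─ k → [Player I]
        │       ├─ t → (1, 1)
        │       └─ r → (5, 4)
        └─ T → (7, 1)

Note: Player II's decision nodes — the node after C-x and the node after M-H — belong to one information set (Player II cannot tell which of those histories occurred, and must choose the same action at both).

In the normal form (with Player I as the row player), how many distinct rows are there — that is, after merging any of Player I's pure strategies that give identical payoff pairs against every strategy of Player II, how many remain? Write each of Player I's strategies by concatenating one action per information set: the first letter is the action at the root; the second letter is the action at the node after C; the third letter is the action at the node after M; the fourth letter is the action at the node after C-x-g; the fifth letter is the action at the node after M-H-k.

6

Player I has 32 pure strategies: CxHWt, CxHWr, CxHEt, CxHEr, CxTWt, CxTWr, CxTEt, CxTEr, CyHWt, CyHWr, CyHEt, CyHEr, CyTWt, CyTWr, CyTEt, CyTEr, MxHWt, MxHWr, MxHEt, MxHEr, MxTWt, MxTWr, MxTEt, MxTEr, MyHWt, MyHWr, MyHEt, MyHEr, MyTWt, MyTWr, MyTEt, MyTEr. Columns: g, k.
{CxHWt, CxHWr, CxTWt, CxTWr} → row (4,3) (7,3)
{CxHEt, CxHEr, CxTEt, CxTEr} → row (2,1) (7,3)
{CyHWt, CyHWr, CyHEt, CyHEr, CyTWt, CyTWr, CyTEt, CyTEr} → row (3,7) (3,7)
{MxHWt, MxHEt, MyHWt, MyHEt} → row (1,1) (1,1)
{MxHWr, MxHEr, MyHWr, MyHEr} → row (1,1) (5,4)
{MxTWt, MxTWr, MxTEt, MxTEr, MyTWt, MyTWr, MyTEt, MyTEr} → row (7,1) (7,1)
That's 6 distinct rows out of 32 strategies.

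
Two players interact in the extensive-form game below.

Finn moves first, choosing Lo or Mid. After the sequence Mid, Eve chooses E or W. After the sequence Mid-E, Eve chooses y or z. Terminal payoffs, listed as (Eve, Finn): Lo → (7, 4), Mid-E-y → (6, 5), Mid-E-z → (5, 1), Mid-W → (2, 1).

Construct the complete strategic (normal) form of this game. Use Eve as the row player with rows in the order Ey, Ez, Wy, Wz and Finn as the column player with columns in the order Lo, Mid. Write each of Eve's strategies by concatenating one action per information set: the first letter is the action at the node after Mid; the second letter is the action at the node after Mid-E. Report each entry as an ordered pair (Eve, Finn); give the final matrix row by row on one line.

           Lo      Mid
  Ey    (7,4)    (6,5)
  Ez    (7,4)    (5,1)
  Wy    (7,4)    (2,1)
  Wz    (7,4)    (2,1)

Ey: (7,4) (6,5) | Ez: (7,4) (5,1) | Wy: (7,4) (2,1) | Wz: (7,4) (2,1)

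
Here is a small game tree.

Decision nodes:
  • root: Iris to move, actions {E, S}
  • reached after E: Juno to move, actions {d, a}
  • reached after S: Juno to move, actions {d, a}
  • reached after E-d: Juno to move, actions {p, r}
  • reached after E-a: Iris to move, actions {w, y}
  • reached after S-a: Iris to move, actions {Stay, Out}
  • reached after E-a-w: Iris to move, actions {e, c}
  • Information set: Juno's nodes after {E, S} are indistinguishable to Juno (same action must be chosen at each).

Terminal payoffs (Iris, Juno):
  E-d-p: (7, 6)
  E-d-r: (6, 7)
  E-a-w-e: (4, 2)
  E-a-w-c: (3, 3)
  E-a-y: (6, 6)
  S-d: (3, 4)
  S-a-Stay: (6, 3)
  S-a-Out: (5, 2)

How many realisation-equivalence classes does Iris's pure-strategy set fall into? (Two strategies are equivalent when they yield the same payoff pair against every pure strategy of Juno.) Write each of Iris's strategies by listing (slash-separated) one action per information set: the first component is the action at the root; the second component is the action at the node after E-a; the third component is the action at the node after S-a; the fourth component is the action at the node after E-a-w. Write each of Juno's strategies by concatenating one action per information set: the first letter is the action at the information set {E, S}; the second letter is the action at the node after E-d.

5

Iris has 16 pure strategies: E/w/Stay/e, E/w/Stay/c, E/w/Out/e, E/w/Out/c, E/y/Stay/e, E/y/Stay/c, E/y/Out/e, E/y/Out/c, S/w/Stay/e, S/w/Stay/c, S/w/Out/e, S/w/Out/c, S/y/Stay/e, S/y/Stay/c, S/y/Out/e, S/y/Out/c. Columns: dp, dr, ap, ar.
{E/w/Stay/e, E/w/Out/e} → row (7,6) (6,7) (4,2) (4,2)
{E/w/Stay/c, E/w/Out/c} → row (7,6) (6,7) (3,3) (3,3)
{E/y/Stay/e, E/y/Stay/c, E/y/Out/e, E/y/Out/c} → row (7,6) (6,7) (6,6) (6,6)
{S/w/Stay/e, S/w/Stay/c, S/y/Stay/e, S/y/Stay/c} → row (3,4) (3,4) (6,3) (6,3)
{S/w/Out/e, S/w/Out/c, S/y/Out/e, S/y/Out/c} → row (3,4) (3,4) (5,2) (5,2)
That's 5 distinct rows out of 16 strategies.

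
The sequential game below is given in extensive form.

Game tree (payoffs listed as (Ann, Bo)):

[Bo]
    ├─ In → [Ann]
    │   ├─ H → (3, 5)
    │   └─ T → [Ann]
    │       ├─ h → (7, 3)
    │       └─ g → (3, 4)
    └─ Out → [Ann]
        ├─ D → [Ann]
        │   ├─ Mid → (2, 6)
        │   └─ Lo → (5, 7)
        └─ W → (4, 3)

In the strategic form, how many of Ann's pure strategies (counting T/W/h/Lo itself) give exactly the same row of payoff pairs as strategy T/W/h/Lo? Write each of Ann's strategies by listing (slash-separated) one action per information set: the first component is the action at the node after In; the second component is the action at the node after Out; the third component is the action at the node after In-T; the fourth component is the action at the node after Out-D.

Row for T/W/h/Lo (columns In, Out): (7,3) (4,3).
Under T/W/h/Lo, Ann's choice at the node after Out-D can never be reached regardless of what Bo does, so varying those choices leaves every outcome unchanged.
Holding the reachable choices fixed and varying the unreachable one freely already gives 2 equivalent strategies.
No other strategy reproduces this row, so those 2 are the full class: T/W/h/Mid, T/W/h/Lo.

2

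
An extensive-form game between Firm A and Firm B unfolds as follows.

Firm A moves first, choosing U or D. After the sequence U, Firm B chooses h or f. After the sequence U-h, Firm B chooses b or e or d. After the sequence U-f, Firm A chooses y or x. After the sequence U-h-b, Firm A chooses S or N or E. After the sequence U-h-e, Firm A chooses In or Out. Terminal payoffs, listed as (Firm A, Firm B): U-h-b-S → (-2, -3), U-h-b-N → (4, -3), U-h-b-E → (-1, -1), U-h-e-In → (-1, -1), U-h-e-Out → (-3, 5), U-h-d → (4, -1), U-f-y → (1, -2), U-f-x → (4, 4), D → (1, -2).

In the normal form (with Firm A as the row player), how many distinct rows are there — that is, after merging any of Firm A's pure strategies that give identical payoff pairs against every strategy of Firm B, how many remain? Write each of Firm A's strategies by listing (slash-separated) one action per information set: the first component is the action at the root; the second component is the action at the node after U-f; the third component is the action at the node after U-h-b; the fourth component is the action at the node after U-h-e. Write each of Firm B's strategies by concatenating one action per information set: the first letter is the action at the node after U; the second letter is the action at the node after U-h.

Firm A has 24 pure strategies: U/y/S/In, U/y/S/Out, U/y/N/In, U/y/N/Out, U/y/E/In, U/y/E/Out, U/x/S/In, U/x/S/Out, U/x/N/In, U/x/N/Out, U/x/E/In, U/x/E/Out, D/y/S/In, D/y/S/Out, D/y/N/In, D/y/N/Out, D/y/E/In, D/y/E/Out, D/x/S/In, D/x/S/Out, D/x/N/In, D/x/N/Out, D/x/E/In, D/x/E/Out. Columns: hb, he, hd, fb, fe, fd.
{U/y/S/In} → row (-2,-3) (-1,-1) (4,-1) (1,-2) (1,-2) (1,-2)
{U/y/S/Out} → row (-2,-3) (-3,5) (4,-1) (1,-2) (1,-2) (1,-2)
{U/y/N/In} → row (4,-3) (-1,-1) (4,-1) (1,-2) (1,-2) (1,-2)
{U/y/N/Out} → row (4,-3) (-3,5) (4,-1) (1,-2) (1,-2) (1,-2)
{U/y/E/In} → row (-1,-1) (-1,-1) (4,-1) (1,-2) (1,-2) (1,-2)
{U/y/E/Out} → row (-1,-1) (-3,5) (4,-1) (1,-2) (1,-2) (1,-2)
{U/x/S/In} → row (-2,-3) (-1,-1) (4,-1) (4,4) (4,4) (4,4)
{U/x/S/Out} → row (-2,-3) (-3,5) (4,-1) (4,4) (4,4) (4,4)
{U/x/N/In} → row (4,-3) (-1,-1) (4,-1) (4,4) (4,4) (4,4)
{U/x/N/Out} → row (4,-3) (-3,5) (4,-1) (4,4) (4,4) (4,4)
{U/x/E/In} → row (-1,-1) (-1,-1) (4,-1) (4,4) (4,4) (4,4)
{U/x/E/Out} → row (-1,-1) (-3,5) (4,-1) (4,4) (4,4) (4,4)
{D/y/S/In, D/y/S/Out, D/y/N/In, D/y/N/Out, D/y/E/In, D/y/E/Out, D/x/S/In, D/x/S/Out, D/x/N/In, D/x/N/Out, D/x/E/In, D/x/E/Out} → row (1,-2) (1,-2) (1,-2) (1,-2) (1,-2) (1,-2)
That's 13 distinct rows out of 24 strategies.

13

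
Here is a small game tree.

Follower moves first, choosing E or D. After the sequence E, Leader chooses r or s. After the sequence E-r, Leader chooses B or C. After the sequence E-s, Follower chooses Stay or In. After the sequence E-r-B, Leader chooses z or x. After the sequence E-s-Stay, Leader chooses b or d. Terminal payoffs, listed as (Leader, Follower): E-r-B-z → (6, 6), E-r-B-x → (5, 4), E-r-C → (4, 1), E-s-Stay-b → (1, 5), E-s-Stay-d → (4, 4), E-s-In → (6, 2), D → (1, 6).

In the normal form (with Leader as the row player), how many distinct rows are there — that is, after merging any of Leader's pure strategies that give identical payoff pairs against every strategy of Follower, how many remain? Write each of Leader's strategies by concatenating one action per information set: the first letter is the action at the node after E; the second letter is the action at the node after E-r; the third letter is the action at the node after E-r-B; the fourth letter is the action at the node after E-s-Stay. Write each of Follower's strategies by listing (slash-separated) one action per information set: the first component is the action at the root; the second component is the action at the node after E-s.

Leader has 16 pure strategies: rBzb, rBzd, rBxb, rBxd, rCzb, rCzd, rCxb, rCxd, sBzb, sBzd, sBxb, sBxd, sCzb, sCzd, sCxb, sCxd. Columns: E/Stay, E/In, D/Stay, D/In.
{rBzb, rBzd} → row (6,6) (6,6) (1,6) (1,6)
{rBxb, rBxd} → row (5,4) (5,4) (1,6) (1,6)
{rCzb, rCzd, rCxb, rCxd} → row (4,1) (4,1) (1,6) (1,6)
{sBzb, sBxb, sCzb, sCxb} → row (1,5) (6,2) (1,6) (1,6)
{sBzd, sBxd, sCzd, sCxd} → row (4,4) (6,2) (1,6) (1,6)
That's 5 distinct rows out of 16 strategies.

5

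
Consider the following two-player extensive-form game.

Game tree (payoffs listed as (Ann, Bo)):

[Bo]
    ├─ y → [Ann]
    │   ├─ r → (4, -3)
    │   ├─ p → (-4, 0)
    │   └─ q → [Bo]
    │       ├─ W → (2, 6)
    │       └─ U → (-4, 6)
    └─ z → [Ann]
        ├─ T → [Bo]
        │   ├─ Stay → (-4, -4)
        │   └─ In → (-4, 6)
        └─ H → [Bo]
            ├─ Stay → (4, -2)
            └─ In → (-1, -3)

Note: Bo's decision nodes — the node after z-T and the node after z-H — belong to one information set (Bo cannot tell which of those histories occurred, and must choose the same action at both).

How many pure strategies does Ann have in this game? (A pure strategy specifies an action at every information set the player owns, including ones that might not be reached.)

6

Ann owns the node after y with actions {r, p, q} — three choices.
Ann owns the node after z with actions {T, H} — two choices.
A pure strategy fixes one action at each information set independently, so the count is the product 3 × 2 = 6.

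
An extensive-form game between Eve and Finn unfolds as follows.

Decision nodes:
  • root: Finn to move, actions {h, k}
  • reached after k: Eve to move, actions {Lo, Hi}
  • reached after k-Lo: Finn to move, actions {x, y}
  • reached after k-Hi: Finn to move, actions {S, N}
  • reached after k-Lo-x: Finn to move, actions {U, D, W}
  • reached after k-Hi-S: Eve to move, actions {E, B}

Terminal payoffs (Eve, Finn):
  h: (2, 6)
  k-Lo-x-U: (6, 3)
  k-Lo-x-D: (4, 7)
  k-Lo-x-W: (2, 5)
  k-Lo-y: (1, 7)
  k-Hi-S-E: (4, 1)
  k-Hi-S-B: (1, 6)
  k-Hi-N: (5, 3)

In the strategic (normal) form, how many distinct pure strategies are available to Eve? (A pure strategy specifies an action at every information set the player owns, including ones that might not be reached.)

Eve owns the node after k with actions {Lo, Hi} — two choices.
Eve owns the node after k-Hi-S with actions {E, B} — two choices.
A pure strategy fixes one action at each information set independently, so the count is the product 2 × 2 = 4.
(For reference, Finn has 24 pure strategies, giving a 4×24 normal-form matrix.)

4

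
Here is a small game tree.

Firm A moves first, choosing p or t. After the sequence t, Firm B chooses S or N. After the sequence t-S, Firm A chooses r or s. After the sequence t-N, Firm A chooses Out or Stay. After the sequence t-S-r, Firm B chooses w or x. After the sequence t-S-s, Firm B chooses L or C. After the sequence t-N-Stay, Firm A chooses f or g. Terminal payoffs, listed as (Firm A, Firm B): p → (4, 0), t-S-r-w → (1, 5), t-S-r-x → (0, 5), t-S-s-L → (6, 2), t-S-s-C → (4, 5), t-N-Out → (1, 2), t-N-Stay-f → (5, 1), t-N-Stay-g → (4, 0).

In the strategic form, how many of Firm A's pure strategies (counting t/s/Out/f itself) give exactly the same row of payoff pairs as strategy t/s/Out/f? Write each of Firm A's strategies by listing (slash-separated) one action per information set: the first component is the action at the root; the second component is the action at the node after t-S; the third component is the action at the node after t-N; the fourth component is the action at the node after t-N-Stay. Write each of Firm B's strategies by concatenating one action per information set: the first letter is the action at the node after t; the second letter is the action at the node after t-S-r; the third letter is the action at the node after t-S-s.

2

Row for t/s/Out/f (columns SwL, SwC, SxL, SxC, NwL, NwC, NxL, NxC): (6,2) (4,5) (6,2) (4,5) (1,2) (1,2) (1,2) (1,2).
Under t/s/Out/f, Firm A's choice at the node after t-N-Stay can never be reached regardless of what Firm B does, so varying those choices leaves every outcome unchanged.
Holding the reachable choices fixed and varying the unreachable one freely already gives 2 equivalent strategies.
No other strategy reproduces this row, so those 2 are the full class: t/s/Out/f, t/s/Out/g.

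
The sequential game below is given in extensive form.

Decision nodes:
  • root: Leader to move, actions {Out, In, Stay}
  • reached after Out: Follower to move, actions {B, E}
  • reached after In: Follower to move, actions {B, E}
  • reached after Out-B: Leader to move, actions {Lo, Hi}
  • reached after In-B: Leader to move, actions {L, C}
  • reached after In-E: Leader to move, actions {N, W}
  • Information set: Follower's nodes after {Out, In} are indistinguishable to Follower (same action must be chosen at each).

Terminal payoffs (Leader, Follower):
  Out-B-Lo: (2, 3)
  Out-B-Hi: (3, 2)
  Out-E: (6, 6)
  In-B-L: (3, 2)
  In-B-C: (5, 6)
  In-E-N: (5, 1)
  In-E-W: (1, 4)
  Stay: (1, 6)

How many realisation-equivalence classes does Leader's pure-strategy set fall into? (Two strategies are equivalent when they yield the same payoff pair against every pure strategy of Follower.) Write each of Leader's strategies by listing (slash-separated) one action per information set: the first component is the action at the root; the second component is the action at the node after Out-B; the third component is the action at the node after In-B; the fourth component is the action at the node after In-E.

Leader has 24 pure strategies: Out/Lo/L/N, Out/Lo/L/W, Out/Lo/C/N, Out/Lo/C/W, Out/Hi/L/N, Out/Hi/L/W, Out/Hi/C/N, Out/Hi/C/W, In/Lo/L/N, In/Lo/L/W, In/Lo/C/N, In/Lo/C/W, In/Hi/L/N, In/Hi/L/W, In/Hi/C/N, In/Hi/C/W, Stay/Lo/L/N, Stay/Lo/L/W, Stay/Lo/C/N, Stay/Lo/C/W, Stay/Hi/L/N, Stay/Hi/L/W, Stay/Hi/C/N, Stay/Hi/C/W. Columns: B, E.
{Out/Lo/L/N, Out/Lo/L/W, Out/Lo/C/N, Out/Lo/C/W} → row (2,3) (6,6)
{Out/Hi/L/N, Out/Hi/L/W, Out/Hi/C/N, Out/Hi/C/W} → row (3,2) (6,6)
{In/Lo/L/N, In/Hi/L/N} → row (3,2) (5,1)
{In/Lo/L/W, In/Hi/L/W} → row (3,2) (1,4)
{In/Lo/C/N, In/Hi/C/N} → row (5,6) (5,1)
{In/Lo/C/W, In/Hi/C/W} → row (5,6) (1,4)
{Stay/Lo/L/N, Stay/Lo/L/W, Stay/Lo/C/N, Stay/Lo/C/W, Stay/Hi/L/N, Stay/Hi/L/W, Stay/Hi/C/N, Stay/Hi/C/W} → row (1,6) (1,6)
That's 7 distinct rows out of 24 strategies.

7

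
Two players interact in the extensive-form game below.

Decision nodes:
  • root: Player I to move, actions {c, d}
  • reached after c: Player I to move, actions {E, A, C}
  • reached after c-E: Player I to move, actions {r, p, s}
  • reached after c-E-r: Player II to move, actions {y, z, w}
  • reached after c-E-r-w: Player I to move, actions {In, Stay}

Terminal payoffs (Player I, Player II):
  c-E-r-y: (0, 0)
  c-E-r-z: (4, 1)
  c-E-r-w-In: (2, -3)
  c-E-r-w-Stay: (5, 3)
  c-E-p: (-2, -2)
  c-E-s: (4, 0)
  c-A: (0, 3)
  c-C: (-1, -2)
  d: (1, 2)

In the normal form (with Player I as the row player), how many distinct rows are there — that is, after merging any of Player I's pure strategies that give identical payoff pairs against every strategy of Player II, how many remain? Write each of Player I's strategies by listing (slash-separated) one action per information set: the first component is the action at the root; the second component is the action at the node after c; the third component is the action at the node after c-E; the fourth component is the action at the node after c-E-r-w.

Player I has 36 pure strategies: c/E/r/In, c/E/r/Stay, c/E/p/In, c/E/p/Stay, c/E/s/In, c/E/s/Stay, c/A/r/In, c/A/r/Stay, c/A/p/In, c/A/p/Stay, c/A/s/In, c/A/s/Stay, c/C/r/In, c/C/r/Stay, c/C/p/In, c/C/p/Stay, c/C/s/In, c/C/s/Stay, d/E/r/In, d/E/r/Stay, d/E/p/In, d/E/p/Stay, d/E/s/In, d/E/s/Stay, d/A/r/In, d/A/r/Stay, d/A/p/In, d/A/p/Stay, d/A/s/In, d/A/s/Stay, d/C/r/In, d/C/r/Stay, d/C/p/In, d/C/p/Stay, d/C/s/In, d/C/s/Stay. Columns: y, z, w.
{c/E/r/In} → row (0,0) (4,1) (2,-3)
{c/E/r/Stay} → row (0,0) (4,1) (5,3)
{c/E/p/In, c/E/p/Stay} → row (-2,-2) (-2,-2) (-2,-2)
{c/E/s/In, c/E/s/Stay} → row (4,0) (4,0) (4,0)
{c/A/r/In, c/A/r/Stay, c/A/p/In, c/A/p/Stay, c/A/s/In, c/A/s/Stay} → row (0,3) (0,3) (0,3)
{c/C/r/In, c/C/r/Stay, c/C/p/In, c/C/p/Stay, c/C/s/In, c/C/s/Stay} → row (-1,-2) (-1,-2) (-1,-2)
{d/E/r/In, d/E/r/Stay, d/E/p/In, d/E/p/Stay, d/E/s/In, d/E/s/Stay, d/A/r/In, d/A/r/Stay, d/A/p/In, d/A/p/Stay, d/A/s/In, d/A/s/Stay, d/C/r/In, d/C/r/Stay, d/C/p/In, d/C/p/Stay, d/C/s/In, d/C/s/Stay} → row (1,2) (1,2) (1,2)
That's 7 distinct rows out of 36 strategies.

7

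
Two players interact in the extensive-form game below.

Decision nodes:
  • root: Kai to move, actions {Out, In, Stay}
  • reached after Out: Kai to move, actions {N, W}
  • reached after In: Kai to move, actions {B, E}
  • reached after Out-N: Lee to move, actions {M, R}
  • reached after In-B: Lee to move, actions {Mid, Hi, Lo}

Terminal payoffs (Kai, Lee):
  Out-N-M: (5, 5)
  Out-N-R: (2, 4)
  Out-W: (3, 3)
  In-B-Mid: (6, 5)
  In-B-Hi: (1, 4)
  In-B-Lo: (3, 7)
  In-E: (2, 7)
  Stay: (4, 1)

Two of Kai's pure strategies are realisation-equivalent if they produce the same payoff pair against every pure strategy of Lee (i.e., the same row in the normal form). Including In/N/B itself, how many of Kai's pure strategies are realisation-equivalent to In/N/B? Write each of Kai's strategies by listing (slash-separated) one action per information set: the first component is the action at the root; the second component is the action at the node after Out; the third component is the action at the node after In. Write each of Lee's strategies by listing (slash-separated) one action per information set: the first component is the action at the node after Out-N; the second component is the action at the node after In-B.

Row for In/N/B (columns M/Mid, M/Hi, M/Lo, R/Mid, R/Hi, R/Lo): (6,5) (1,4) (3,7) (6,5) (1,4) (3,7).
Under In/N/B, Kai's choice at the node after Out can never be reached regardless of what Lee does, so varying those choices leaves every outcome unchanged.
Holding the reachable choices fixed and varying the unreachable one freely already gives 2 equivalent strategies.
No other strategy reproduces this row, so those 2 are the full class: In/N/B, In/W/B.

2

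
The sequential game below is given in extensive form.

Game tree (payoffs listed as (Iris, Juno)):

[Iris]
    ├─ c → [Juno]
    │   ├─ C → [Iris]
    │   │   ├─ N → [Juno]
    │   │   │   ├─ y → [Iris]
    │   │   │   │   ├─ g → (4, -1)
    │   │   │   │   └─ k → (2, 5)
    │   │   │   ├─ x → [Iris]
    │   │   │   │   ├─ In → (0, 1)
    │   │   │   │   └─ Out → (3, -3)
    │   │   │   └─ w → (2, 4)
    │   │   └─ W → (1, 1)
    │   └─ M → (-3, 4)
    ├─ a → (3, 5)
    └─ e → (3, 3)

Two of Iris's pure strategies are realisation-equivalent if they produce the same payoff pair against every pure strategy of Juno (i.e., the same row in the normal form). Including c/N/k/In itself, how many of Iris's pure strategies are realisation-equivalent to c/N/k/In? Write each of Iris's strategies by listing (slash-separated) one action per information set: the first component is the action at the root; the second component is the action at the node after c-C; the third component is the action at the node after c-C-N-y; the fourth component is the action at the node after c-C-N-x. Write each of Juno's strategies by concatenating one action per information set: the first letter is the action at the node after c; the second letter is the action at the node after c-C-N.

Row for c/N/k/In (columns Cy, Cx, Cw, My, Mx, Mw): (2,5) (0,1) (2,4) (-3,4) (-3,4) (-3,4).
Every one of Iris's information sets is on the play path for some reply by Juno when Iris follows c/N/k/In.
Changing the action at any of them therefore changes at least one column, so only c/N/k/In itself gives this row.

1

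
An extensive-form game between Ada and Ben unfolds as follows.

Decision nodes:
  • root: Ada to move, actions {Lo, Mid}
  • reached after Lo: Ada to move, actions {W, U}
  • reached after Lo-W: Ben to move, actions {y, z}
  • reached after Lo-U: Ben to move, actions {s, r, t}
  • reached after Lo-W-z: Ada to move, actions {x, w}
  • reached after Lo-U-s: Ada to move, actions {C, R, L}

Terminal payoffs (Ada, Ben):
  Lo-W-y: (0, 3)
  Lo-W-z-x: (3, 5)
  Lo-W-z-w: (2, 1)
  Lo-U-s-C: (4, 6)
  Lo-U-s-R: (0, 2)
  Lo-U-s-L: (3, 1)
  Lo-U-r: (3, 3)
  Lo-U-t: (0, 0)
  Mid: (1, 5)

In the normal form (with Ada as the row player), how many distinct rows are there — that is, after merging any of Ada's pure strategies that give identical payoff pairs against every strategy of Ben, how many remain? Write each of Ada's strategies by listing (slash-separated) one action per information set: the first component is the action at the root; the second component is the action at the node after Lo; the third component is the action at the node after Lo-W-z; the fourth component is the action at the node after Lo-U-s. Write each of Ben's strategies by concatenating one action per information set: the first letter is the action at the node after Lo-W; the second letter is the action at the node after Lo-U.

6

Ada has 24 pure strategies: Lo/W/x/C, Lo/W/x/R, Lo/W/x/L, Lo/W/w/C, Lo/W/w/R, Lo/W/w/L, Lo/U/x/C, Lo/U/x/R, Lo/U/x/L, Lo/U/w/C, Lo/U/w/R, Lo/U/w/L, Mid/W/x/C, Mid/W/x/R, Mid/W/x/L, Mid/W/w/C, Mid/W/w/R, Mid/W/w/L, Mid/U/x/C, Mid/U/x/R, Mid/U/x/L, Mid/U/w/C, Mid/U/w/R, Mid/U/w/L. Columns: ys, yr, yt, zs, zr, zt.
{Lo/W/x/C, Lo/W/x/R, Lo/W/x/L} → row (0,3) (0,3) (0,3) (3,5) (3,5) (3,5)
{Lo/W/w/C, Lo/W/w/R, Lo/W/w/L} → row (0,3) (0,3) (0,3) (2,1) (2,1) (2,1)
{Lo/U/x/C, Lo/U/w/C} → row (4,6) (3,3) (0,0) (4,6) (3,3) (0,0)
{Lo/U/x/R, Lo/U/w/R} → row (0,2) (3,3) (0,0) (0,2) (3,3) (0,0)
{Lo/U/x/L, Lo/U/w/L} → row (3,1) (3,3) (0,0) (3,1) (3,3) (0,0)
{Mid/W/x/C, Mid/W/x/R, Mid/W/x/L, Mid/W/w/C, Mid/W/w/R, Mid/W/w/L, Mid/U/x/C, Mid/U/x/R, Mid/U/x/L, Mid/U/w/C, Mid/U/w/R, Mid/U/w/L} → row (1,5) (1,5) (1,5) (1,5) (1,5) (1,5)
That's 6 distinct rows out of 24 strategies.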